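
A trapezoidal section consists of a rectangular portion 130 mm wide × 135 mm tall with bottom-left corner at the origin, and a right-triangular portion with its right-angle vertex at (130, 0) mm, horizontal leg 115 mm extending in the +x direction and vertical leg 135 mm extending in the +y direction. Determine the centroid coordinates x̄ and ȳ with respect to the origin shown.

Part | A | x̄ᵢ | ȳᵢ | A·x̄ᵢ | A·ȳᵢ
rectangular portion | 17550.00 | 65.00 | 67.50 | 1140750.00 | 1184625.00
triangular portion | 7762.50 | 168.33 | 45.00 | 1306687.50 | 349312.50
Σ | 25312.50 |  |  | 2447437.50 | 1533937.50
x̄ = 2447437.50 / 25312.50 = 96.69 mm
ȳ = 1533937.50 / 25312.50 = 60.60 mm

x̄ = 96.69 mm, ȳ = 60.60 mm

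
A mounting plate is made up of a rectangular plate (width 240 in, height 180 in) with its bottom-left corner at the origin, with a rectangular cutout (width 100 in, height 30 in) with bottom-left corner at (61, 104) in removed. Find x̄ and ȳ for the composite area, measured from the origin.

x̄ = 120.67 in, ȳ = 87.84 in

plate: A = 240 × 180 = 43200.00, centroid at (120.00, 90.00).
hole: A = −(100 × 30) = -3000.00, centroid at (111.00, 119.00).
ΣA = 40200.00 in²
ΣAx̄ = (43200.00)(120.00) + (-3000.00)(111.00) = 4851000.00 in³
ΣAȳ = (43200.00)(90.00) + (-3000.00)(119.00) = 3531000.00 in³
x̄ = 4851000.00 / 40200.00 = 120.67 in
ȳ = 3531000.00 / 40200.00 = 87.84 in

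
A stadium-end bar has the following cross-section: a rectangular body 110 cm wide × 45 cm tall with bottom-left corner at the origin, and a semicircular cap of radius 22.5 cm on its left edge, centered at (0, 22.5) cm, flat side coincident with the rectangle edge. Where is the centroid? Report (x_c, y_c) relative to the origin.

x_c = 46.07 cm, y_c = 22.50 cm

rectangular body: A = 110 × 45 = 4950.00, centroid at (55.00, 22.50).
semicircular end: A = ½π·22.5² = 795.22, centroid at (-9.55, 22.50).
ΣA = 5745.22 cm²
ΣAx_c = (4950.00)(55.00) + (795.22)(-9.55) = 264656.25 cm³
ΣAy_c = (4950.00)(22.50) + (795.22)(22.50) = 129267.35 cm³
x_c = 264656.25 / 5745.22 = 46.07 cm
y_c = 129267.35 / 5745.22 = 22.50 cm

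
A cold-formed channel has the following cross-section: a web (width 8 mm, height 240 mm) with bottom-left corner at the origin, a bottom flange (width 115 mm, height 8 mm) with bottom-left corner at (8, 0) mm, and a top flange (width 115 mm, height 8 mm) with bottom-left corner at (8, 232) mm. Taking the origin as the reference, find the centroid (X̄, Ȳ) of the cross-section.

web: A = 8 × 240 = 1920.00, centroid at (4.00, 120.00).
bottom flange: A = 115 × 8 = 920.00, centroid at (65.50, 4.00).
top flange: A = 115 × 8 = 920.00, centroid at (65.50, 236.00).
ΣA = 3760.00 mm², ΣAX̄ = 128200.00 mm³, ΣAȲ = 451200.00 mm³.
X̄ = 128200.00/3760.00 = 34.10 mm; Ȳ = 451200.00/3760.00 = 120.00 mm.

X̄ = 34.10 mm, Ȳ = 120.00 mm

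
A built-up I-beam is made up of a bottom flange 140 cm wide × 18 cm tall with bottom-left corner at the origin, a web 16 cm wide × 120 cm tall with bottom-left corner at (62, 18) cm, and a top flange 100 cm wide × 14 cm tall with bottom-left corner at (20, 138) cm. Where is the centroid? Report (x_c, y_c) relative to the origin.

x_c = 70.00 cm, y_c = 64.29 cm

bottom flange: A = 140 × 18 = 2520.00, centroid at (70.00, 9.00).
web: A = 16 × 120 = 1920.00, centroid at (70.00, 78.00).
top flange: A = 100 × 14 = 1400.00, centroid at (70.00, 145.00).
ΣA = 5840.00 cm²
ΣAx_c = (2520.00)(70.00) + (1920.00)(70.00) + (1400.00)(70.00) = 408800.00 cm³
ΣAy_c = (2520.00)(9.00) + (1920.00)(78.00) + (1400.00)(145.00) = 375440.00 cm³
x_c = 408800.00 / 5840.00 = 70.00 cm
y_c = 375440.00 / 5840.00 = 64.29 cm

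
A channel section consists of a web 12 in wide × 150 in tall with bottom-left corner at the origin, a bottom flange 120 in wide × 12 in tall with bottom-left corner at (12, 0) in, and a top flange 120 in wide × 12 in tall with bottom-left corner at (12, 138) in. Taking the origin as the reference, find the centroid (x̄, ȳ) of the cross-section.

web: A = 12 × 150 = 1800.00, centroid at (6.00, 75.00).
bottom flange: A = 120 × 12 = 1440.00, centroid at (72.00, 6.00).
top flange: A = 120 × 12 = 1440.00, centroid at (72.00, 144.00).
ΣA = 4680.00 in²
ΣAx̄ = (1800.00)(6.00) + (1440.00)(72.00) + (1440.00)(72.00) = 218160.00 in³
ΣAȳ = (1800.00)(75.00) + (1440.00)(6.00) + (1440.00)(144.00) = 351000.00 in³
x̄ = 218160.00 / 4680.00 = 46.62 in
ȳ = 351000.00 / 4680.00 = 75.00 in

x̄ = 46.62 in, ȳ = 75.00 in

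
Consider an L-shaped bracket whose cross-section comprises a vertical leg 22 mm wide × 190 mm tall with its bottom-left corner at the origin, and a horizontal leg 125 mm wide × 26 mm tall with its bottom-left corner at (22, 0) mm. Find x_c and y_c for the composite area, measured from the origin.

x_c = 43.15 mm, y_c = 59.13 mm

vertical leg: A = 22 × 190 = 4180.00, centroid at (11.00, 95.00).
horizontal leg: A = 125 × 26 = 3250.00, centroid at (84.50, 13.00).
ΣA = 7430.00 mm²
ΣAx_c = (4180.00)(11.00) + (3250.00)(84.50) = 320605.00 mm³
ΣAy_c = (4180.00)(95.00) + (3250.00)(13.00) = 439350.00 mm³
x_c = 320605.00 / 7430.00 = 43.15 mm
y_c = 439350.00 / 7430.00 = 59.13 mm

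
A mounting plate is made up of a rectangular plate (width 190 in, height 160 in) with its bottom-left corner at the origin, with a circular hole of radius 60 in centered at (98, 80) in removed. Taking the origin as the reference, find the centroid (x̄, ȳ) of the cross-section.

x̄ = 93.22 in, ȳ = 80.00 in

plate: A = 190 × 160 = 30400.00, centroid at (95.00, 80.00).
hole: A = −π·60² = -11309.73, centroid at (98.00, 80.00).
ΣA = 19090.27 in², ΣAx̄ = 1779646.11 in³, ΣAȳ = 1527221.32 in³.
x̄ = 1779646.11/19090.27 = 93.22 in; ȳ = 1527221.32/19090.27 = 80.00 in.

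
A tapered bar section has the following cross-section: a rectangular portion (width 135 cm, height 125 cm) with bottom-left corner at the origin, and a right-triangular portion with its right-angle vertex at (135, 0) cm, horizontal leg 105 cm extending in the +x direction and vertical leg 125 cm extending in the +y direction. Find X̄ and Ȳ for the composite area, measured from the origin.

rectangular portion: A = 135 × 125 = 16875.00, centroid at (67.50, 62.50).
triangular portion: A = ½·105·125 = 6562.50, centroid at (170.00, 41.67).
ΣA = 23437.50 cm²
ΣAX̄ = (16875.00)(67.50) + (6562.50)(170.00) = 2254687.50 cm³
ΣAȲ = (16875.00)(62.50) + (6562.50)(41.67) = 1328125.00 cm³
X̄ = 2254687.50 / 23437.50 = 96.20 cm
Ȳ = 1328125.00 / 23437.50 = 56.67 cm

X̄ = 96.20 cm, Ȳ = 56.67 cm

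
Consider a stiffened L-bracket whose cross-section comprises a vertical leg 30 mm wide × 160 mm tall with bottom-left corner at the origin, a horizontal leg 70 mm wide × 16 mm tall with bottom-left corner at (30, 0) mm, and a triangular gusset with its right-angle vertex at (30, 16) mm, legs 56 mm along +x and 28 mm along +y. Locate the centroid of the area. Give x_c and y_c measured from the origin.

x_c = 27.29 mm, y_c = 61.58 mm

vertical leg: A = 30 × 160 = 4800.00, centroid at (15.00, 80.00).
horizontal leg: A = 70 × 16 = 1120.00, centroid at (65.00, 8.00).
gusset: A = ½·56·28 = 784.00, centroid at (48.67, 25.33).
ΣA = 6704.00 mm², ΣAx_c = 182954.67 mm³, ΣAy_c = 412821.33 mm³.
x_c = 182954.67/6704.00 = 27.29 mm; y_c = 412821.33/6704.00 = 61.58 mm.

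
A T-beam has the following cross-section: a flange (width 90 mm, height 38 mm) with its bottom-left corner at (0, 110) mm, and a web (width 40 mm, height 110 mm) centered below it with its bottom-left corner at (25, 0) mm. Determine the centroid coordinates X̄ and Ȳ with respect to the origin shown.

web: A = 40 × 110 = 4400.00, centroid at (45.00, 55.00).
flange: A = 90 × 38 = 3420.00, centroid at (45.00, 129.00).
ΣA = 7820.00 mm², ΣAX̄ = 351900.00 mm³, ΣAȲ = 683180.00 mm³.
X̄ = 351900.00/7820.00 = 45.00 mm; Ȳ = 683180.00/7820.00 = 87.36 mm.

X̄ = 45.00 mm, Ȳ = 87.36 mm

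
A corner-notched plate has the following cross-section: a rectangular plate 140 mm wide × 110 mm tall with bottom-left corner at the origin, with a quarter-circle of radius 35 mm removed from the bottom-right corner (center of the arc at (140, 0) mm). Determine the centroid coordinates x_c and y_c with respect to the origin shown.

x_c = 66.33 mm, y_c = 57.68 mm

plate: A = 140 × 110 = 15400.00, centroid at (70.00, 55.00).
removed quarter-circle: A = −¼π·35² = -962.11, centroid at (125.15, 14.85).
ΣA = 14437.89 mm²
ΣAx_c = (15400.00)(70.00) + (-962.11)(125.15) = 957595.88 mm³
ΣAy_c = (15400.00)(55.00) + (-962.11)(14.85) = 832708.33 mm³
x_c = 957595.88 / 14437.89 = 66.33 mm
y_c = 832708.33 / 14437.89 = 57.68 mm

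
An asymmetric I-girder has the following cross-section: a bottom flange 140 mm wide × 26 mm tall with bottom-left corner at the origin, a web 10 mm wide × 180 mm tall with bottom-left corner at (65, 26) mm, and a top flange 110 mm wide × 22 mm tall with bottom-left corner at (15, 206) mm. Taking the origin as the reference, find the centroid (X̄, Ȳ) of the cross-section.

X̄ = 70.00 mm, Ȳ = 99.40 mm

bottom flange: A = 140 × 26 = 3640.00, centroid at (70.00, 13.00).
web: A = 10 × 180 = 1800.00, centroid at (70.00, 116.00).
top flange: A = 110 × 22 = 2420.00, centroid at (70.00, 217.00).
ΣA = 7860.00 mm², ΣAX̄ = 550200.00 mm³, ΣAȲ = 781260.00 mm³.
X̄ = 550200.00/7860.00 = 70.00 mm; Ȳ = 781260.00/7860.00 = 99.40 mm.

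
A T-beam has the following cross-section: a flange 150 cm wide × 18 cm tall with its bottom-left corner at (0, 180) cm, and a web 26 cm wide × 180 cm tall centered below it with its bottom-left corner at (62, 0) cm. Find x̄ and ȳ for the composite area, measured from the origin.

x̄ = 75.00 cm, ȳ = 126.22 cm

web: A = 26 × 180 = 4680.00, centroid at (75.00, 90.00).
flange: A = 150 × 18 = 2700.00, centroid at (75.00, 189.00).
ΣA = 7380.00 cm²
ΣAx̄ = (4680.00)(75.00) + (2700.00)(75.00) = 553500.00 cm³
ΣAȳ = (4680.00)(90.00) + (2700.00)(189.00) = 931500.00 cm³
x̄ = 553500.00 / 7380.00 = 75.00 cm
ȳ = 931500.00 / 7380.00 = 126.22 cm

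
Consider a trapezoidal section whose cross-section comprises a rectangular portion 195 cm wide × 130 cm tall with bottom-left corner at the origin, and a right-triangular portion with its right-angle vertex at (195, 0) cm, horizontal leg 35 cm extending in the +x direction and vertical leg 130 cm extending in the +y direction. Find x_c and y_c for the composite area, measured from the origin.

rectangular portion: A = 195 × 130 = 25350.00, centroid at (97.50, 65.00).
triangular portion: A = ½·35·130 = 2275.00, centroid at (206.67, 43.33).
ΣA = 27625.00 cm²
ΣAx_c = (25350.00)(97.50) + (2275.00)(206.67) = 2941791.67 cm³
ΣAy_c = (25350.00)(65.00) + (2275.00)(43.33) = 1746333.33 cm³
x_c = 2941791.67 / 27625.00 = 106.49 cm
y_c = 1746333.33 / 27625.00 = 63.22 cm

x_c = 106.49 cm, y_c = 63.22 cm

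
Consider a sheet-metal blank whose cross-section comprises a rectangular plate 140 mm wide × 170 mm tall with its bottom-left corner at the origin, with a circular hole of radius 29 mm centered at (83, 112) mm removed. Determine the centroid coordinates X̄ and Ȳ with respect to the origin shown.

plate: A = 140 × 170 = 23800.00, centroid at (70.00, 85.00).
hole: A = −π·29² = -2642.08, centroid at (83.00, 112.00).
ΣA = 21157.92 mm²
ΣAX̄ = (23800.00)(70.00) + (-2642.08)(83.00) = 1446707.41 mm³
ΣAȲ = (23800.00)(85.00) + (-2642.08)(112.00) = 1727087.10 mm³
X̄ = 1446707.41 / 21157.92 = 68.38 mm
Ȳ = 1727087.10 / 21157.92 = 81.63 mm

X̄ = 68.38 mm, Ȳ = 81.63 mm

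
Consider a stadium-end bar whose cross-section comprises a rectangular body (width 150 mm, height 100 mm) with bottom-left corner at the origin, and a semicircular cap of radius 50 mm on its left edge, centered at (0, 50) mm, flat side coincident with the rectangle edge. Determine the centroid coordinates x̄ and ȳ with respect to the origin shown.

Part | A | x̄ᵢ | ȳᵢ | A·x̄ᵢ | A·ȳᵢ
rectangular body | 15000.00 | 75.00 | 50.00 | 1125000.00 | 750000.00
semicircular end | 3926.99 | -21.22 | 50.00 | -83333.33 | 196349.54
Σ | 18926.99 |  |  | 1041666.67 | 946349.54
x̄ = 1041666.67 / 18926.99 = 55.04 mm
ȳ = 946349.54 / 18926.99 = 50.00 mm

x̄ = 55.04 mm, ȳ = 50.00 mm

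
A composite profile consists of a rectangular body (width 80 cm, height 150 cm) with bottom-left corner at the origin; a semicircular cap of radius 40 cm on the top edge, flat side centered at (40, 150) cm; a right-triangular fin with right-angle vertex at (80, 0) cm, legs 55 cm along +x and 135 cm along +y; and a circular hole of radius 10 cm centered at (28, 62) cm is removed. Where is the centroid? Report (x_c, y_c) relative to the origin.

x_c = 52.30 cm, y_c = 81.92 cm

rectangular body: A = 80 × 150 = 12000.00, centroid at (40.00, 75.00).
semicircular top: A = ½π·40² = 2513.27, centroid at (40.00, 166.98).
triangular fin: A = ½·55·135 = 3712.50, centroid at (98.33, 45.00).
hole: A = −π·10² = -314.16, centroid at (28.00, 62.00).
ΣA = 17911.61 cm², ΣAx_c = 936797.01 cm³, ΣAy_c = 1467242.41 cm³.
x_c = 936797.01/17911.61 = 52.30 cm; y_c = 1467242.41/17911.61 = 81.92 cm.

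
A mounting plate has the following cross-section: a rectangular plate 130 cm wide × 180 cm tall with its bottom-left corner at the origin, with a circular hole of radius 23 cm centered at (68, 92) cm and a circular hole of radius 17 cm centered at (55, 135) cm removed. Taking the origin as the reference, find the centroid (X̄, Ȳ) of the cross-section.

Part | A | x̄ᵢ | ȳᵢ | A·x̄ᵢ | A·ȳᵢ
plate | 23400.00 | 65.00 | 90.00 | 1521000.00 | 2106000.00
hole 1 | -1661.90 | 68.00 | 92.00 | -113009.37 | -152895.03
hole 2 | -907.92 | 55.00 | 135.00 | -49935.62 | -122569.24
Σ | 20830.18 |  |  | 1358055.01 | 1830535.73
X̄ = 1358055.01 / 20830.18 = 65.20 cm
Ȳ = 1830535.73 / 20830.18 = 87.88 cm

X̄ = 65.20 cm, Ȳ = 87.88 cm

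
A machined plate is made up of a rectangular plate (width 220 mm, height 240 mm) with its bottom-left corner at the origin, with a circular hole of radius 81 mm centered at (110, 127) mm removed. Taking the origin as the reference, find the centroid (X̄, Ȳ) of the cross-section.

plate: A = 220 × 240 = 52800.00, centroid at (110.00, 120.00).
hole: A = −π·81² = -20611.99, centroid at (110.00, 127.00).
ΣA = 32188.01 mm², ΣAX̄ = 3540681.17 mm³, ΣAȲ = 3718277.35 mm³.
X̄ = 3540681.17/32188.01 = 110.00 mm; Ȳ = 3718277.35/32188.01 = 115.52 mm.

X̄ = 110.00 mm, Ȳ = 115.52 mm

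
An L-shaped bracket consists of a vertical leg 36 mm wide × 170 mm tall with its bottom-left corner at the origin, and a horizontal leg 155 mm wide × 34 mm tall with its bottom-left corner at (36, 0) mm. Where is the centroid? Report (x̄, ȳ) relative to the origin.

x̄ = 62.19 mm, ȳ = 53.54 mm

vertical leg: A = 36 × 170 = 6120.00, centroid at (18.00, 85.00).
horizontal leg: A = 155 × 34 = 5270.00, centroid at (113.50, 17.00).
ΣA = 11390.00 mm²
ΣAx̄ = (6120.00)(18.00) + (5270.00)(113.50) = 708305.00 mm³
ΣAȳ = (6120.00)(85.00) + (5270.00)(17.00) = 609790.00 mm³
x̄ = 708305.00 / 11390.00 = 62.19 mm
ȳ = 609790.00 / 11390.00 = 53.54 mm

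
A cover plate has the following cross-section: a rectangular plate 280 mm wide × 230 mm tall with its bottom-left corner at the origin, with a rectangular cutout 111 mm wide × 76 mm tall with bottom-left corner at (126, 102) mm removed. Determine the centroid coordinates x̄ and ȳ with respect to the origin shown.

x̄ = 133.74 mm, ȳ = 111.23 mm

Part | A | x̄ᵢ | ȳᵢ | A·x̄ᵢ | A·ȳᵢ
plate | 64400.00 | 140.00 | 115.00 | 9016000.00 | 7406000.00
hole | -8436.00 | 181.50 | 140.00 | -1531134.00 | -1181040.00
Σ | 55964.00 |  |  | 7484866.00 | 6224960.00
x̄ = 7484866.00 / 55964.00 = 133.74 mm
ȳ = 6224960.00 / 55964.00 = 111.23 mm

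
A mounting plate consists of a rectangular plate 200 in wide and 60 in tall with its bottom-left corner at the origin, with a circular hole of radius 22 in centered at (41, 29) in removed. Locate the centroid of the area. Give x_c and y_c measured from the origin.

Part | A | x̄ᵢ | ȳᵢ | A·x̄ᵢ | A·ȳᵢ
plate | 12000.00 | 100.00 | 30.00 | 1200000.00 | 360000.00
hole | -1520.53 | 41.00 | 29.00 | -62341.76 | -44095.39
Σ | 10479.47 |  |  | 1137658.24 | 315904.61
x_c = 1137658.24 / 10479.47 = 108.56 in
y_c = 315904.61 / 10479.47 = 30.15 in

x_c = 108.56 in, y_c = 30.15 in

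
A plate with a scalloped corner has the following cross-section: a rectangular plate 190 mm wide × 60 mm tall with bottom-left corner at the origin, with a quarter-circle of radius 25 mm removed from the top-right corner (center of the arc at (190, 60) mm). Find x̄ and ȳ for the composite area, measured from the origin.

x̄ = 91.20 mm, ȳ = 29.13 mm

plate: A = 190 × 60 = 11400.00, centroid at (95.00, 30.00).
removed quarter-circle: A = −¼π·25² = -490.87, centroid at (179.39, 49.39).
ΣA = 10909.13 mm², ΣAx̄ = 994942.30 mm³, ΣAȳ = 317755.90 mm³.
x̄ = 994942.30/10909.13 = 91.20 mm; ȳ = 317755.90/10909.13 = 29.13 mm.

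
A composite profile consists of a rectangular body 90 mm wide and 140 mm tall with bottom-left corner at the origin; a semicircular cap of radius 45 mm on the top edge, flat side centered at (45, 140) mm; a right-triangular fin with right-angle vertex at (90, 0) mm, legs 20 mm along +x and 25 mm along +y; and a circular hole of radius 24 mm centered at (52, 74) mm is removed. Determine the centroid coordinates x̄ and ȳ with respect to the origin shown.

Part | A | x̄ᵢ | ȳᵢ | A·x̄ᵢ | A·ȳᵢ
rectangular body | 12600.00 | 45.00 | 70.00 | 567000.00 | 882000.00
semicircular top | 3180.86 | 45.00 | 159.10 | 143138.82 | 506070.76
triangular fin | 250.00 | 96.67 | 8.33 | 24166.67 | 2083.33
hole | -1809.56 | 52.00 | 74.00 | -94096.98 | -133907.25
Σ | 14221.31 |  |  | 640208.50 | 1256246.85
x̄ = 640208.50 / 14221.31 = 45.02 mm
ȳ = 1256246.85 / 14221.31 = 88.34 mm

x̄ = 45.02 mm, ȳ = 88.34 mm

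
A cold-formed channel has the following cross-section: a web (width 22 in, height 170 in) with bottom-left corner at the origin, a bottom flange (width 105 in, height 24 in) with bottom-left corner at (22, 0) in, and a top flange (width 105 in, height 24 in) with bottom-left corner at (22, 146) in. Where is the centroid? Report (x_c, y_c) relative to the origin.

web: A = 22 × 170 = 3740.00, centroid at (11.00, 85.00).
bottom flange: A = 105 × 24 = 2520.00, centroid at (74.50, 12.00).
top flange: A = 105 × 24 = 2520.00, centroid at (74.50, 158.00).
ΣA = 8780.00 in², ΣAx_c = 416620.00 in³, ΣAy_c = 746300.00 in³.
x_c = 416620.00/8780.00 = 47.45 in; y_c = 746300.00/8780.00 = 85.00 in.

x_c = 47.45 in, y_c = 85.00 in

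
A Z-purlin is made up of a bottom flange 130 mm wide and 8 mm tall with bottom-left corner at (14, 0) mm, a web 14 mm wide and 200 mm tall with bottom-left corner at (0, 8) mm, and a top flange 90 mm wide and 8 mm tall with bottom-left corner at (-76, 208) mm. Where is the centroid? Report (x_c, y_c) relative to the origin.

x_c = 17.42 mm, y_c = 100.70 mm

bottom flange: A = 130 × 8 = 1040.00, centroid at (79.00, 4.00).
web: A = 14 × 200 = 2800.00, centroid at (7.00, 108.00).
top flange: A = 90 × 8 = 720.00, centroid at (-31.00, 212.00).
ΣA = 4560.00 mm², ΣAx_c = 79440.00 mm³, ΣAy_c = 459200.00 mm³.
x_c = 79440.00/4560.00 = 17.42 mm; y_c = 459200.00/4560.00 = 100.70 mm.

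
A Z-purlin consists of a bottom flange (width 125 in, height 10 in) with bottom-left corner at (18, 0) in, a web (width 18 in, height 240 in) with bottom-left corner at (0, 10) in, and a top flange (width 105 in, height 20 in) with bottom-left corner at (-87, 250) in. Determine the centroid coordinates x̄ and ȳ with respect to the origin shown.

x̄ = 8.74 in, ȳ = 145.22 in

Part | A | x̄ᵢ | ȳᵢ | A·x̄ᵢ | A·ȳᵢ
bottom flange | 1250.00 | 80.50 | 5.00 | 100625.00 | 6250.00
web | 4320.00 | 9.00 | 130.00 | 38880.00 | 561600.00
top flange | 2100.00 | -34.50 | 260.00 | -72450.00 | 546000.00
Σ | 7670.00 |  |  | 67055.00 | 1113850.00
x̄ = 67055.00 / 7670.00 = 8.74 in
ȳ = 1113850.00 / 7670.00 = 145.22 in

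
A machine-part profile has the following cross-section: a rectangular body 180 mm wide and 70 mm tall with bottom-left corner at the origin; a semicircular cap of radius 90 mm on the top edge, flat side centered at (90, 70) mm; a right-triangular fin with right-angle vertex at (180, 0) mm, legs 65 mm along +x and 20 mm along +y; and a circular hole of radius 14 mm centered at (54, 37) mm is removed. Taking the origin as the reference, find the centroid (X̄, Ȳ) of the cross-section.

rectangular body: A = 180 × 70 = 12600.00, centroid at (90.00, 35.00).
semicircular top: A = ½π·90² = 12723.45, centroid at (90.00, 108.20).
triangular fin: A = ½·65·20 = 650.00, centroid at (201.67, 6.67).
hole: A = −π·14² = -615.75, centroid at (54.00, 37.00).
ΣA = 25357.70 mm², ΣAX̄ = 2376943.24 mm³, ΣAȲ = 1799192.02 mm³.
X̄ = 2376943.24/25357.70 = 93.74 mm; Ȳ = 1799192.02/25357.70 = 70.95 mm.

X̄ = 93.74 mm, Ȳ = 70.95 mm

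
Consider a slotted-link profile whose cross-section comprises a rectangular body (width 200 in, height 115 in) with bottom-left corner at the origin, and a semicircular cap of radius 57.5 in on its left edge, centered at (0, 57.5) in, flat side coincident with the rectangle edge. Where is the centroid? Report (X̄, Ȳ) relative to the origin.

rectangular body: A = 200 × 115 = 23000.00, centroid at (100.00, 57.50).
semicircular end: A = ½π·57.5² = 5193.45, centroid at (-24.40, 57.50).
ΣA = 28193.45 in²
ΣAX̄ = (23000.00)(100.00) + (5193.45)(-24.40) = 2173260.42 in³
ΣAȲ = (23000.00)(57.50) + (5193.45)(57.50) = 1621123.11 in³
X̄ = 2173260.42 / 28193.45 = 77.08 in
Ȳ = 1621123.11 / 28193.45 = 57.50 in

X̄ = 77.08 in, Ȳ = 57.50 in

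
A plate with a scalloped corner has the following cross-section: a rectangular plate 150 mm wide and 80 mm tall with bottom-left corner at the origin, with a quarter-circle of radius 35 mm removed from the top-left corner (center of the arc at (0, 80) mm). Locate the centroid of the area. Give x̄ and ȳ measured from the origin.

Part | A | x̄ᵢ | ȳᵢ | A·x̄ᵢ | A·ȳᵢ
plate | 12000.00 | 75.00 | 40.00 | 900000.00 | 480000.00
removed quarter-circle | -962.11 | 14.85 | 65.15 | -14291.67 | -62677.35
Σ | 11037.89 |  |  | 885708.33 | 417322.65
x̄ = 885708.33 / 11037.89 = 80.24 mm
ȳ = 417322.65 / 11037.89 = 37.81 mm

x̄ = 80.24 mm, ȳ = 37.81 mm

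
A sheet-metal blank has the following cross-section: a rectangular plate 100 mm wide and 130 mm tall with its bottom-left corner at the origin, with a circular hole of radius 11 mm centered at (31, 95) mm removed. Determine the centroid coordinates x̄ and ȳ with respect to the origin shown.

x̄ = 50.57 mm, ȳ = 64.10 mm

plate: A = 100 × 130 = 13000.00, centroid at (50.00, 65.00).
hole: A = −π·11² = -380.13, centroid at (31.00, 95.00).
ΣA = 12619.87 mm²
ΣAx̄ = (13000.00)(50.00) + (-380.13)(31.00) = 638215.89 mm³
ΣAȳ = (13000.00)(65.00) + (-380.13)(95.00) = 808887.39 mm³
x̄ = 638215.89 / 12619.87 = 50.57 mm
ȳ = 808887.39 / 12619.87 = 64.10 mm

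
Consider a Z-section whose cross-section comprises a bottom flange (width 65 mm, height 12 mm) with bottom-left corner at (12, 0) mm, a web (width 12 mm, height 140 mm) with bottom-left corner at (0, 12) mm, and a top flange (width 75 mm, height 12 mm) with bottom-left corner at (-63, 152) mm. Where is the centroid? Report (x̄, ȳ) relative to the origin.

x̄ = 6.50 mm, ȳ = 84.71 mm

bottom flange: A = 65 × 12 = 780.00, centroid at (44.50, 6.00).
web: A = 12 × 140 = 1680.00, centroid at (6.00, 82.00).
top flange: A = 75 × 12 = 900.00, centroid at (-25.50, 158.00).
ΣA = 3360.00 mm²
ΣAx̄ = (780.00)(44.50) + (1680.00)(6.00) + (900.00)(-25.50) = 21840.00 mm³
ΣAȳ = (780.00)(6.00) + (1680.00)(82.00) + (900.00)(158.00) = 284640.00 mm³
x̄ = 21840.00 / 3360.00 = 6.50 mm
ȳ = 284640.00 / 3360.00 = 84.71 mm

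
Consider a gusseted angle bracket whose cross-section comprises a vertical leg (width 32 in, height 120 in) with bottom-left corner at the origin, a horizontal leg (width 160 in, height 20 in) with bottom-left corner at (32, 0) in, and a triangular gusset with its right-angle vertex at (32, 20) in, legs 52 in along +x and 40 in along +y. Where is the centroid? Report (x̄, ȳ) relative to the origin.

x̄ = 58.31 in, ȳ = 36.77 in

vertical leg: A = 32 × 120 = 3840.00, centroid at (16.00, 60.00).
horizontal leg: A = 160 × 20 = 3200.00, centroid at (112.00, 10.00).
gusset: A = ½·52·40 = 1040.00, centroid at (49.33, 33.33).
ΣA = 8080.00 in², ΣAx̄ = 471146.67 in³, ΣAȳ = 297066.67 in³.
x̄ = 471146.67/8080.00 = 58.31 in; ȳ = 297066.67/8080.00 = 36.77 in.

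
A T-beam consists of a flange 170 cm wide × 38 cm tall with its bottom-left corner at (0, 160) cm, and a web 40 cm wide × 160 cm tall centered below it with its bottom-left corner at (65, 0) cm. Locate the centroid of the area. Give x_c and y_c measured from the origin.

Part | A | x̄ᵢ | ȳᵢ | A·x̄ᵢ | A·ȳᵢ
web | 6400.00 | 85.00 | 80.00 | 544000.00 | 512000.00
flange | 6460.00 | 85.00 | 179.00 | 549100.00 | 1156340.00
Σ | 12860.00 |  |  | 1093100.00 | 1668340.00
x_c = 1093100.00 / 12860.00 = 85.00 cm
y_c = 1668340.00 / 12860.00 = 129.73 cm

x_c = 85.00 cm, y_c = 129.73 cm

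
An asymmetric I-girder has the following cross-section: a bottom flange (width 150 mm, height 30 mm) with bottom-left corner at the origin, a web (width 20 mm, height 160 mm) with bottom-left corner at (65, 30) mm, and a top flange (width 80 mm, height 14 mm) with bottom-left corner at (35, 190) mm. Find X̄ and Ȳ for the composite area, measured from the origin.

X̄ = 75.00 mm, Ȳ = 72.58 mm

Part | A | x̄ᵢ | ȳᵢ | A·x̄ᵢ | A·ȳᵢ
bottom flange | 4500.00 | 75.00 | 15.00 | 337500.00 | 67500.00
web | 3200.00 | 75.00 | 110.00 | 240000.00 | 352000.00
top flange | 1120.00 | 75.00 | 197.00 | 84000.00 | 220640.00
Σ | 8820.00 |  |  | 661500.00 | 640140.00
X̄ = 661500.00 / 8820.00 = 75.00 mm
Ȳ = 640140.00 / 8820.00 = 72.58 mm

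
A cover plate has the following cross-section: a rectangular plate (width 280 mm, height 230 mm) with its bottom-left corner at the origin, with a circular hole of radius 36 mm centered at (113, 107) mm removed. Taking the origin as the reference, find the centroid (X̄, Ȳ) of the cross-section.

X̄ = 141.82 mm, Ȳ = 115.54 mm

plate: A = 280 × 230 = 64400.00, centroid at (140.00, 115.00).
hole: A = −π·36² = -4071.50, centroid at (113.00, 107.00).
ΣA = 60328.50 mm²
ΣAX̄ = (64400.00)(140.00) + (-4071.50)(113.00) = 8555920.04 mm³
ΣAȲ = (64400.00)(115.00) + (-4071.50)(107.00) = 6970349.06 mm³
X̄ = 8555920.04 / 60328.50 = 141.82 mm
Ȳ = 6970349.06 / 60328.50 = 115.54 mm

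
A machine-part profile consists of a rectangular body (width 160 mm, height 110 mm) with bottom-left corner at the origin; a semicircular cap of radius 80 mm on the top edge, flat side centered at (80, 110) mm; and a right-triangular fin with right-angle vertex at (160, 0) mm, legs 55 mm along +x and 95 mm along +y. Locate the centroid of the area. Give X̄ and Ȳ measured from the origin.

rectangular body: A = 160 × 110 = 17600.00, centroid at (80.00, 55.00).
semicircular top: A = ½π·80² = 10053.10, centroid at (80.00, 143.95).
triangular fin: A = ½·55·95 = 2612.50, centroid at (178.33, 31.67).
ΣA = 30265.60 mm²
ΣAX̄ = (17600.00)(80.00) + (10053.10)(80.00) + (2612.50)(178.33) = 2678143.55 mm³
ΣAȲ = (17600.00)(55.00) + (10053.10)(143.95) + (2612.50)(31.67) = 2497903.11 mm³
X̄ = 2678143.55 / 30265.60 = 88.49 mm
Ȳ = 2497903.11 / 30265.60 = 82.53 mm

X̄ = 88.49 mm, Ȳ = 82.53 mm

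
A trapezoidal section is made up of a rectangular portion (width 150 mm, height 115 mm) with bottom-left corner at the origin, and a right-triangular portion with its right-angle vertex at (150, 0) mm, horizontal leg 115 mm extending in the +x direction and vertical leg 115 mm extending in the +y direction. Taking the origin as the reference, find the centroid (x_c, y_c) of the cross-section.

rectangular portion: A = 150 × 115 = 17250.00, centroid at (75.00, 57.50).
triangular portion: A = ½·115·115 = 6612.50, centroid at (188.33, 38.33).
ΣA = 23862.50 mm²
ΣAx_c = (17250.00)(75.00) + (6612.50)(188.33) = 2539104.17 mm³
ΣAy_c = (17250.00)(57.50) + (6612.50)(38.33) = 1245354.17 mm³
x_c = 2539104.17 / 23862.50 = 106.41 mm
y_c = 1245354.17 / 23862.50 = 52.19 mm

x_c = 106.41 mm, y_c = 52.19 mm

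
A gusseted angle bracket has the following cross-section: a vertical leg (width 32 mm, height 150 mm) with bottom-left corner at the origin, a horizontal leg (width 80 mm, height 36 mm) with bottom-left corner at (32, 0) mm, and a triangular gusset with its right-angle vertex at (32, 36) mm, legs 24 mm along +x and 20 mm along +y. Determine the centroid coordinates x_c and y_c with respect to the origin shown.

Part | A | x̄ᵢ | ȳᵢ | A·x̄ᵢ | A·ȳᵢ
vertical leg | 4800.00 | 16.00 | 75.00 | 76800.00 | 360000.00
horizontal leg | 2880.00 | 72.00 | 18.00 | 207360.00 | 51840.00
gusset | 240.00 | 40.00 | 42.67 | 9600.00 | 10240.00
Σ | 7920.00 |  |  | 293760.00 | 422080.00
x_c = 293760.00 / 7920.00 = 37.09 mm
y_c = 422080.00 / 7920.00 = 53.29 mm

x_c = 37.09 mm, y_c = 53.29 mm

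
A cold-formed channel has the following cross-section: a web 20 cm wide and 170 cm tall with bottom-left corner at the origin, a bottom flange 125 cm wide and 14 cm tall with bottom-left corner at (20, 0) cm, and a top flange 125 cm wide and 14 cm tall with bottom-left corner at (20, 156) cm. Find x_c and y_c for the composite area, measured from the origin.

Part | A | x̄ᵢ | ȳᵢ | A·x̄ᵢ | A·ȳᵢ
web | 3400.00 | 10.00 | 85.00 | 34000.00 | 289000.00
bottom flange | 1750.00 | 82.50 | 7.00 | 144375.00 | 12250.00
top flange | 1750.00 | 82.50 | 163.00 | 144375.00 | 285250.00
Σ | 6900.00 |  |  | 322750.00 | 586500.00
x_c = 322750.00 / 6900.00 = 46.78 cm
y_c = 586500.00 / 6900.00 = 85.00 cm

x_c = 46.78 cm, y_c = 85.00 cm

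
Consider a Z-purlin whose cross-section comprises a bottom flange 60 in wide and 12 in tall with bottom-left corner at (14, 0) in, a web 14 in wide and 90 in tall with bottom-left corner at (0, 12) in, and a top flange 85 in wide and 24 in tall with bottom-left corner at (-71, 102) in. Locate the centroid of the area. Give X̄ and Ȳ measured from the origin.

Part | A | x̄ᵢ | ȳᵢ | A·x̄ᵢ | A·ȳᵢ
bottom flange | 720.00 | 44.00 | 6.00 | 31680.00 | 4320.00
web | 1260.00 | 7.00 | 57.00 | 8820.00 | 71820.00
top flange | 2040.00 | -28.50 | 114.00 | -58140.00 | 232560.00
Σ | 4020.00 |  |  | -17640.00 | 308700.00
X̄ = -17640.00 / 4020.00 = -4.39 in
Ȳ = 308700.00 / 4020.00 = 76.79 in

X̄ = -4.39 in, Ȳ = 76.79 in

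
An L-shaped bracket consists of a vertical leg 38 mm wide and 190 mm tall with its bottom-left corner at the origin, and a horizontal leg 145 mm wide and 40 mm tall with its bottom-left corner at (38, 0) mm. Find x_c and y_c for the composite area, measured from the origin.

x_c = 59.76 mm, y_c = 61.59 mm

Part | A | x̄ᵢ | ȳᵢ | A·x̄ᵢ | A·ȳᵢ
vertical leg | 7220.00 | 19.00 | 95.00 | 137180.00 | 685900.00
horizontal leg | 5800.00 | 110.50 | 20.00 | 640900.00 | 116000.00
Σ | 13020.00 |  |  | 778080.00 | 801900.00
x_c = 778080.00 / 13020.00 = 59.76 mm
y_c = 801900.00 / 13020.00 = 61.59 mm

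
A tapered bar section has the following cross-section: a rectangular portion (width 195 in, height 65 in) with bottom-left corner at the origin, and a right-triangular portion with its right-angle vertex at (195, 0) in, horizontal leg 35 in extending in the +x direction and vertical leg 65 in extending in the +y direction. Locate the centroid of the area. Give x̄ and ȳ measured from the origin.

x̄ = 106.49 in, ȳ = 31.61 in

Part | A | x̄ᵢ | ȳᵢ | A·x̄ᵢ | A·ȳᵢ
rectangular portion | 12675.00 | 97.50 | 32.50 | 1235812.50 | 411937.50
triangular portion | 1137.50 | 206.67 | 21.67 | 235083.33 | 24645.83
Σ | 13812.50 |  |  | 1470895.83 | 436583.33
x̄ = 1470895.83 / 13812.50 = 106.49 in
ȳ = 436583.33 / 13812.50 = 31.61 in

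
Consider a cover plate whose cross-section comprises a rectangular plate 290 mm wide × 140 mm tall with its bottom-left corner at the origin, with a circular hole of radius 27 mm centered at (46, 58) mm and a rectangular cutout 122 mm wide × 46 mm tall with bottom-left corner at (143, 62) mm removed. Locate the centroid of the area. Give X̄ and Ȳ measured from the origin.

X̄ = 141.81 mm, Ȳ = 68.27 mm

plate: A = 290 × 140 = 40600.00, centroid at (145.00, 70.00).
hole 1: A = −π·27² = -2290.22, centroid at (46.00, 58.00).
hole 2: A = −(122 × 46) = -5612.00, centroid at (204.00, 85.00).
ΣA = 32697.78 mm²
ΣAX̄ = (40600.00)(145.00) + (-2290.22)(46.00) + (-5612.00)(204.00) = 4636801.83 mm³
ΣAȲ = (40600.00)(70.00) + (-2290.22)(58.00) + (-5612.00)(85.00) = 2232147.18 mm³
X̄ = 4636801.83 / 32697.78 = 141.81 mm
Ȳ = 2232147.18 / 32697.78 = 68.27 mm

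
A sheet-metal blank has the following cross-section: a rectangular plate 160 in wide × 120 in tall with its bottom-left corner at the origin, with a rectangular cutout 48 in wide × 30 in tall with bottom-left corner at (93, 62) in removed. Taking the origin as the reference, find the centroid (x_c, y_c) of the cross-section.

x_c = 77.00 in, y_c = 58.62 in

Part | A | x̄ᵢ | ȳᵢ | A·x̄ᵢ | A·ȳᵢ
plate | 19200.00 | 80.00 | 60.00 | 1536000.00 | 1152000.00
hole | -1440.00 | 117.00 | 77.00 | -168480.00 | -110880.00
Σ | 17760.00 |  |  | 1367520.00 | 1041120.00
x_c = 1367520.00 / 17760.00 = 77.00 in
y_c = 1041120.00 / 17760.00 = 58.62 in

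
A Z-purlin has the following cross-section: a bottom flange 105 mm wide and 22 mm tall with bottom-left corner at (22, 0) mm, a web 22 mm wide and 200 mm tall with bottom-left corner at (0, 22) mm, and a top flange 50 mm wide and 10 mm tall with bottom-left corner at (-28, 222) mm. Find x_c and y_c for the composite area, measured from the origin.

x_c = 30.37 mm, y_c = 93.72 mm

Part | A | x̄ᵢ | ȳᵢ | A·x̄ᵢ | A·ȳᵢ
bottom flange | 2310.00 | 74.50 | 11.00 | 172095.00 | 25410.00
web | 4400.00 | 11.00 | 122.00 | 48400.00 | 536800.00
top flange | 500.00 | -3.00 | 227.00 | -1500.00 | 113500.00
Σ | 7210.00 |  |  | 218995.00 | 675710.00
x_c = 218995.00 / 7210.00 = 30.37 mm
y_c = 675710.00 / 7210.00 = 93.72 mm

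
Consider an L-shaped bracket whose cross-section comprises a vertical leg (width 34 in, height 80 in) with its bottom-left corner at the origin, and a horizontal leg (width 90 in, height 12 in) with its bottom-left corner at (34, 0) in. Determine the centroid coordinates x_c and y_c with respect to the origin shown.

x_c = 34.62 in, y_c = 30.34 in

vertical leg: A = 34 × 80 = 2720.00, centroid at (17.00, 40.00).
horizontal leg: A = 90 × 12 = 1080.00, centroid at (79.00, 6.00).
ΣA = 3800.00 in², ΣAx_c = 131560.00 in³, ΣAy_c = 115280.00 in³.
x_c = 131560.00/3800.00 = 34.62 in; y_c = 115280.00/3800.00 = 30.34 in.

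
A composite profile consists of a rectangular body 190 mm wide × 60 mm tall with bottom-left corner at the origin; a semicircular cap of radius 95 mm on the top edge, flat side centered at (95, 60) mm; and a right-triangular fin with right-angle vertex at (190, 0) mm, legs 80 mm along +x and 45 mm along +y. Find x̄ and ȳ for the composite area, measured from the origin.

Part | A | x̄ᵢ | ȳᵢ | A·x̄ᵢ | A·ȳᵢ
rectangular body | 11400.00 | 95.00 | 30.00 | 1083000.00 | 342000.00
semicircular top | 14176.44 | 95.00 | 100.32 | 1346761.50 | 1422169.54
triangular fin | 1800.00 | 216.67 | 15.00 | 390000.00 | 27000.00
Σ | 27376.44 |  |  | 2819761.50 | 1791169.54
x̄ = 2819761.50 / 27376.44 = 103.00 mm
ȳ = 1791169.54 / 27376.44 = 65.43 mm

x̄ = 103.00 mm, ȳ = 65.43 mm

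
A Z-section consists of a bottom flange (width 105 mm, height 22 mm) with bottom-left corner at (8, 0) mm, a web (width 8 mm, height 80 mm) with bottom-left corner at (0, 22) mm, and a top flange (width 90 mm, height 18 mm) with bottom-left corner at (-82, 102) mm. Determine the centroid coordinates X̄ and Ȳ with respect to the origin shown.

X̄ = 18.03 mm, Ȳ = 53.59 mm

Part | A | x̄ᵢ | ȳᵢ | A·x̄ᵢ | A·ȳᵢ
bottom flange | 2310.00 | 60.50 | 11.00 | 139755.00 | 25410.00
web | 640.00 | 4.00 | 62.00 | 2560.00 | 39680.00
top flange | 1620.00 | -37.00 | 111.00 | -59940.00 | 179820.00
Σ | 4570.00 |  |  | 82375.00 | 244910.00
X̄ = 82375.00 / 4570.00 = 18.03 mm
Ȳ = 244910.00 / 4570.00 = 53.59 mm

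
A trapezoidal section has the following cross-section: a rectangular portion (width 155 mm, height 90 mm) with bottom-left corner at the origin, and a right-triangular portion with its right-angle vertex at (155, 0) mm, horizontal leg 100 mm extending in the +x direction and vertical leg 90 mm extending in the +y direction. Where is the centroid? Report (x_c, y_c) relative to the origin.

x_c = 104.53 mm, y_c = 41.34 mm

rectangular portion: A = 155 × 90 = 13950.00, centroid at (77.50, 45.00).
triangular portion: A = ½·100·90 = 4500.00, centroid at (188.33, 30.00).
ΣA = 18450.00 mm², ΣAx_c = 1928625.00 mm³, ΣAy_c = 762750.00 mm³.
x_c = 1928625.00/18450.00 = 104.53 mm; y_c = 762750.00/18450.00 = 41.34 mm.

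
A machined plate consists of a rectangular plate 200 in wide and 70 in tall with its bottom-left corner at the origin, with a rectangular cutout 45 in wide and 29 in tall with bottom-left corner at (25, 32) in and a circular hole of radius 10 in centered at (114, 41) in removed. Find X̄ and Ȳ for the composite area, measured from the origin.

X̄ = 105.18 in, Ȳ = 33.64 in

plate: A = 200 × 70 = 14000.00, centroid at (100.00, 35.00).
hole 1: A = −(45 × 29) = -1305.00, centroid at (47.50, 46.50).
hole 2: A = −π·10² = -314.16, centroid at (114.00, 41.00).
ΣA = 12380.84 in²
ΣAX̄ = (14000.00)(100.00) + (-1305.00)(47.50) + (-314.16)(114.00) = 1302198.34 in³
ΣAȲ = (14000.00)(35.00) + (-1305.00)(46.50) + (-314.16)(41.00) = 416436.97 in³
X̄ = 1302198.34 / 12380.84 = 105.18 in
Ȳ = 416436.97 / 12380.84 = 33.64 in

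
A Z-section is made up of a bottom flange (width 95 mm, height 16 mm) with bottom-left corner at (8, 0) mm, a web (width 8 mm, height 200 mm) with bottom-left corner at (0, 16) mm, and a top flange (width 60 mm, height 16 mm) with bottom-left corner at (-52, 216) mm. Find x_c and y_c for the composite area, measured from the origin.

x_c = 17.07 mm, y_c = 101.18 mm

Part | A | x̄ᵢ | ȳᵢ | A·x̄ᵢ | A·ȳᵢ
bottom flange | 1520.00 | 55.50 | 8.00 | 84360.00 | 12160.00
web | 1600.00 | 4.00 | 116.00 | 6400.00 | 185600.00
top flange | 960.00 | -22.00 | 224.00 | -21120.00 | 215040.00
Σ | 4080.00 |  |  | 69640.00 | 412800.00
x_c = 69640.00 / 4080.00 = 17.07 mm
y_c = 412800.00 / 4080.00 = 101.18 mm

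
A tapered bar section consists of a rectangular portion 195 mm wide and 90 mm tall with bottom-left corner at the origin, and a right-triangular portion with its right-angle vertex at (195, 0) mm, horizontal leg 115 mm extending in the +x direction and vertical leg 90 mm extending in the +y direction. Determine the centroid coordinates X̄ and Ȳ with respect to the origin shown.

X̄ = 128.43 mm, Ȳ = 41.58 mm

rectangular portion: A = 195 × 90 = 17550.00, centroid at (97.50, 45.00).
triangular portion: A = ½·115·90 = 5175.00, centroid at (233.33, 30.00).
ΣA = 22725.00 mm²
ΣAX̄ = (17550.00)(97.50) + (5175.00)(233.33) = 2918625.00 mm³
ΣAȲ = (17550.00)(45.00) + (5175.00)(30.00) = 945000.00 mm³
X̄ = 2918625.00 / 22725.00 = 128.43 mm
Ȳ = 945000.00 / 22725.00 = 41.58 mm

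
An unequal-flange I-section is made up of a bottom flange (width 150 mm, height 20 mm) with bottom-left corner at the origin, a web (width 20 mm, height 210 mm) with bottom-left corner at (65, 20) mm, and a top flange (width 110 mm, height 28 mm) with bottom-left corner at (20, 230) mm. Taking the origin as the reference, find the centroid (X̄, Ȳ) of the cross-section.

Part | A | x̄ᵢ | ȳᵢ | A·x̄ᵢ | A·ȳᵢ
bottom flange | 3000.00 | 75.00 | 10.00 | 225000.00 | 30000.00
web | 4200.00 | 75.00 | 125.00 | 315000.00 | 525000.00
top flange | 3080.00 | 75.00 | 244.00 | 231000.00 | 751520.00
Σ | 10280.00 |  |  | 771000.00 | 1306520.00
X̄ = 771000.00 / 10280.00 = 75.00 mm
Ȳ = 1306520.00 / 10280.00 = 127.09 mm

X̄ = 75.00 mm, Ȳ = 127.09 mm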